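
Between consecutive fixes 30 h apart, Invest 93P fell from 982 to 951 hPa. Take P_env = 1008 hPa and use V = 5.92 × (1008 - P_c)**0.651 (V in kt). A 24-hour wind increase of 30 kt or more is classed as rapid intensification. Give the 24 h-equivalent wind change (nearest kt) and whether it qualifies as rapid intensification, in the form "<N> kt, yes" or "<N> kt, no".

V₁: ΔP = 26, V ≈ 5.92 × 26^0.651 ≈ 49.37 kt.
V₂: ΔP = 57, V ≈ 5.92 × 57^0.651 ≈ 82.30 kt.
ΔV over 30 h = 32.93 kt → 24 h equivalent = 32.93 × 24/30 ≈ 26.34 kt.
26 kt < 30 kt ⇒ not rapid intensification.

26 kt, no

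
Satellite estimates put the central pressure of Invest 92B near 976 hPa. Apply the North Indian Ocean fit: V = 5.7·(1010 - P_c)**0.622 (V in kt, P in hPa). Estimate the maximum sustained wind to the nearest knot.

ΔP = 1010 − 976 = 34 hPa.
34^0.622 ≈ 8.966.
V ≈ 5.7 × 8.966 ≈ 51.1 kt.

51 kt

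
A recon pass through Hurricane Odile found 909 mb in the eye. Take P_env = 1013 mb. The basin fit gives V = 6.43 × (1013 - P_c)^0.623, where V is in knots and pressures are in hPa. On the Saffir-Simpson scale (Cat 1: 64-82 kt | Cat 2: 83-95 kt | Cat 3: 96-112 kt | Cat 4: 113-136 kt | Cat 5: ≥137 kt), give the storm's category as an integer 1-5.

ΔP = 1013 − 909 = 104 mb.
V ≈ 6.43 × 104^0.623 = 6.43 × 18.06 ≈ 116 kt.
116 kt falls in the Category 4 band.

4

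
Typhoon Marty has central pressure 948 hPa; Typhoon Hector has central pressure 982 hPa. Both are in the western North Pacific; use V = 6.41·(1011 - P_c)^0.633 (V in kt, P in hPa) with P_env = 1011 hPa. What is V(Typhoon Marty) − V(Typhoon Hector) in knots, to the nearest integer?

Typhoon Marty: ΔP = 63; V ≈ 6.41 × 63^0.633 ≈ 88.28 kt.
Typhoon Hector: ΔP = 29; V ≈ 6.41 × 29^0.633 ≈ 54.02 kt.
Difference ≈ 88.28 − 54.02 = 34.26 → 34 kt.

34 kt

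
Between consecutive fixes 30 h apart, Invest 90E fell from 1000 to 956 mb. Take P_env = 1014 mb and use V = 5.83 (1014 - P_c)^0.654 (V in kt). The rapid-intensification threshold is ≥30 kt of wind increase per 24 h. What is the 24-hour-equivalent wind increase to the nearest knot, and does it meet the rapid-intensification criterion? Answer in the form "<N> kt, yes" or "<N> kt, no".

V₁: ΔP = 14, V ≈ 5.83 × 14^0.654 ≈ 32.75 kt.
V₂: ΔP = 58, V ≈ 5.83 × 58^0.654 ≈ 82.98 kt.
ΔV over 30 h = 50.23 kt → 24 h equivalent = 50.23 × 24/30 ≈ 40.18 kt.
40 kt ≥ 30 kt ⇒ rapid intensification.

40 kt, yes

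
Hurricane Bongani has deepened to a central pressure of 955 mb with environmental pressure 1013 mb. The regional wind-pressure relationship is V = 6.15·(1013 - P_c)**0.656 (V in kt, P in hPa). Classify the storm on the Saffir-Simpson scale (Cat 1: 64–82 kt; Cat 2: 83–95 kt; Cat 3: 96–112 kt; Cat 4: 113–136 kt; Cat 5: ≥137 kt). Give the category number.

ΔP = 1013 − 955 = 58 mb.
V ≈ 6.15 × 58^0.656 = 6.15 × 14.35 ≈ 88 kt.
88 kt falls in the Category 2 band.

2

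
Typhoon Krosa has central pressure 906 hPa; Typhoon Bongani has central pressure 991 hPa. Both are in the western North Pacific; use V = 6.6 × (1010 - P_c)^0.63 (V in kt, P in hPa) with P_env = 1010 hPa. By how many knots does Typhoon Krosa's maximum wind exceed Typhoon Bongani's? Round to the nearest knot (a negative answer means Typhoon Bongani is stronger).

Typhoon Krosa: ΔP = 104; V ≈ 6.6 × 104^0.63 ≈ 123.10 kt.
Typhoon Bongani: ΔP = 19; V ≈ 6.6 × 19^0.63 ≈ 42.19 kt.
Difference ≈ 123.10 − 42.19 = 80.91 → 81 kt.

81 kt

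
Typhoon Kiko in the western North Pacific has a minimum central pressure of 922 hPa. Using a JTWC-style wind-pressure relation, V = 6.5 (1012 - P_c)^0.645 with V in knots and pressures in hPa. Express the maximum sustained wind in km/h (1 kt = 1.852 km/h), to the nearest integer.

ΔP = 1012 − 922 = 90 hPa.
V ≈ 6.5 × 90^0.645 = 6.5 × 18.217 ≈ 118.413 kt.
118.413 × 1.852 ≈ 219.30 km/h → 219 km/h.

219 km/h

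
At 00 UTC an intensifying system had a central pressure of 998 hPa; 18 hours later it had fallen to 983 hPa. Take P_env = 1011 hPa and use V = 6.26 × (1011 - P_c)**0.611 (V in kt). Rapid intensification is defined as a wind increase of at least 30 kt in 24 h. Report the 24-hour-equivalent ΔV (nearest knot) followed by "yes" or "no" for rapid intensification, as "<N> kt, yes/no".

24 kt, no

V₁: ΔP = 13, V ≈ 6.26 × 13^0.611 ≈ 30.01 kt.
V₂: ΔP = 28, V ≈ 6.26 × 28^0.611 ≈ 47.95 kt.
ΔV over 18 h = 17.94 kt → 24 h equivalent = 17.94 × 24/18 ≈ 23.92 kt.
24 kt < 30 kt ⇒ not rapid intensification.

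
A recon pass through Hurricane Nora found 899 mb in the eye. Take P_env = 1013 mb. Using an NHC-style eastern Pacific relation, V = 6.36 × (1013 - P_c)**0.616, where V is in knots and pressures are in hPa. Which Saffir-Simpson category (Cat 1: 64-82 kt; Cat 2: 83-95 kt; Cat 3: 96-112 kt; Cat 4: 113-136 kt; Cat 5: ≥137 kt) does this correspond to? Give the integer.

4

ΔP = 1013 − 899 = 114 mb.
V ≈ 6.36 × 114^0.616 = 6.36 × 18.49 ≈ 118 kt.
118 kt falls in the Category 4 band.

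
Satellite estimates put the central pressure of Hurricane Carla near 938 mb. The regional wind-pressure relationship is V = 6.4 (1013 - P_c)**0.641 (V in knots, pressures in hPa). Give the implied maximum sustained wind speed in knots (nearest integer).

ΔP = 1013 − 938 = 75 mb.
75^0.641 ≈ 15.919.
V ≈ 6.4 × 15.919 ≈ 101.9 kt.

102 kt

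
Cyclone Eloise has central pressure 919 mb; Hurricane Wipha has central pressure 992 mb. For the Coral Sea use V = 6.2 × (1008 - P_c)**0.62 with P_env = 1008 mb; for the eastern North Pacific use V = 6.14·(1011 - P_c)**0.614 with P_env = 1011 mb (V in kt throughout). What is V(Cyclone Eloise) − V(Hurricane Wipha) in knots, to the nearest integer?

63 kt

Cyclone Eloise: ΔP = 89; V ≈ 6.2 × 89^0.62 ≈ 100.23 kt.
Hurricane Wipha: ΔP = 19; V ≈ 6.14 × 19^0.614 ≈ 37.44 kt.
Difference ≈ 100.23 − 37.44 = 62.79 → 63 kt.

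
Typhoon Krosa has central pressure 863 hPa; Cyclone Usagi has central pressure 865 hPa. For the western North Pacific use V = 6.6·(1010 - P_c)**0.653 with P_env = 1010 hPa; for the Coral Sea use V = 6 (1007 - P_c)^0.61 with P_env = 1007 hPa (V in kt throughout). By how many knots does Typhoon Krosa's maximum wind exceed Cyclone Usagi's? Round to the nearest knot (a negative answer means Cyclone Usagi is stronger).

Typhoon Krosa: ΔP = 147; V ≈ 6.6 × 147^0.653 ≈ 171.71 kt.
Cyclone Usagi: ΔP = 142; V ≈ 6 × 142^0.61 ≈ 123.32 kt.
Difference ≈ 171.71 − 123.32 = 48.39 → 48 kt.

48 kt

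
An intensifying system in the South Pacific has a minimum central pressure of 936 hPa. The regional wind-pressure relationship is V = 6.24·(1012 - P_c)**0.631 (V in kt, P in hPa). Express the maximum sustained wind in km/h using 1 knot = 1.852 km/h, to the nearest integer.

ΔP = 1012 − 936 = 76 hPa.
V ≈ 6.24 × 76^0.631 = 6.24 × 15.374 ≈ 95.935 kt.
95.935 × 1.852 ≈ 177.67 km/h → 178 km/h.

178 km/h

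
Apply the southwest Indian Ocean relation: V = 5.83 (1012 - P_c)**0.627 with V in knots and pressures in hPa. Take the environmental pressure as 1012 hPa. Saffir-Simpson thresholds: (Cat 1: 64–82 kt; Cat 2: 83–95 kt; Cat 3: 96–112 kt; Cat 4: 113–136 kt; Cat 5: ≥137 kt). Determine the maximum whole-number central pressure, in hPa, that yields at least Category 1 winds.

Category 1 begins at V = 64 kt.
Required ΔP = (64/5.83)^(1/0.627) = 10.978^1.595 ≈ 45.66 hPa.
P_c ≤ 1012 − 45.66 = 966.34, so the highest integer P_c is 966 hPa.

966 hPa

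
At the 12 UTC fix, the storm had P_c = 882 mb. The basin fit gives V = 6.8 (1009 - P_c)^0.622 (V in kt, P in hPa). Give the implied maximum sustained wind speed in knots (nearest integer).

ΔP = 1009 − 882 = 127 mb.
127^0.622 ≈ 20.350.
V ≈ 6.8 × 20.350 ≈ 138.4 kt.

138 kt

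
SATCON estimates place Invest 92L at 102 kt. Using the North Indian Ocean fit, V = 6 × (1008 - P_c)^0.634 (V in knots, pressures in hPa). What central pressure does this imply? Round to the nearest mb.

921 mb

ΔP = (V / 6)^(1/0.634) = (102/6)^1.577.
102/6 = 17.000; 17.000^1.577 ≈ 87.25 mb.
P_c = 1008 − 87.25 = 920.75 ≈ 921 mb.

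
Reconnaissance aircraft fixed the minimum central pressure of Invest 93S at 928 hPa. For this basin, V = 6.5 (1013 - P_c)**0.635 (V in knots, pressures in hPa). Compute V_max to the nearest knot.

109 kt

ΔP = 1013 − 928 = 85 hPa.
85^0.635 ≈ 16.795.
V ≈ 6.5 × 16.795 ≈ 109.2 kt.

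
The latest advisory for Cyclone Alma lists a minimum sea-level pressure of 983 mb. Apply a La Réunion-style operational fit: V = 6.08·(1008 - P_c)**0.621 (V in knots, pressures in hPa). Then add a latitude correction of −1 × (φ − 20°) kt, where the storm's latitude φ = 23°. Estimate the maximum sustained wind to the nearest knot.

ΔP = 1008 − 983 = 25 mb.
25^0.621 ≈ 7.381.
V ≈ 6.08 × 7.381 ≈ 44.9 kt.
Latitude correction: −1 × (23 − 20) = -3 kt.
Corrected V ≈ 41.9 kt → 42 kt.

42 kt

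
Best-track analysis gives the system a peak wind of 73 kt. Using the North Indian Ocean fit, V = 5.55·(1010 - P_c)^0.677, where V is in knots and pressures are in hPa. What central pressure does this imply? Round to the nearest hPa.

ΔP = (V / 5.55)^(1/0.677) = (73/5.55)^1.477.
73/5.55 = 13.153; 13.153^1.477 ≈ 44.97 hPa.
P_c = 1010 − 44.97 = 965.03 ≈ 965 hPa.

965 hPa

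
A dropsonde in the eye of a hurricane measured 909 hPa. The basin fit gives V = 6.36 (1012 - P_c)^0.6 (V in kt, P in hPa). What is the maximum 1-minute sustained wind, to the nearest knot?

103 kt

ΔP = 1012 − 909 = 103 hPa.
103^0.6 ≈ 16.133.
V ≈ 6.36 × 16.133 ≈ 102.6 kt.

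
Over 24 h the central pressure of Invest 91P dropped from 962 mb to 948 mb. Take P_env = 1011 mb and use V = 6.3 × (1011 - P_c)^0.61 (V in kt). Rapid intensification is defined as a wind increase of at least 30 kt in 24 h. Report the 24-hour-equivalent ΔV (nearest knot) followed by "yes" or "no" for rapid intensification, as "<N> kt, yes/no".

11 kt, no

V₁: ΔP = 49, V ≈ 6.3 × 49^0.61 ≈ 67.66 kt.
V₂: ΔP = 63, V ≈ 6.3 × 63^0.61 ≈ 78.87 kt.
ΔV over 24 h = 11.21 kt → 24 h equivalent = 11.21 × 24/24 ≈ 11.21 kt.
11 kt < 30 kt ⇒ not rapid intensification.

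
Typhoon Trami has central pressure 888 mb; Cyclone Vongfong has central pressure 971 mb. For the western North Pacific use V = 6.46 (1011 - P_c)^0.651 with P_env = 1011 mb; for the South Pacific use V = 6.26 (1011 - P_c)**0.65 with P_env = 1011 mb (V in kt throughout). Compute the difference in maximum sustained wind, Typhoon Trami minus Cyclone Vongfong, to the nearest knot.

Typhoon Trami: ΔP = 123; V ≈ 6.46 × 123^0.651 ≈ 148.17 kt.
Cyclone Vongfong: ΔP = 40; V ≈ 6.26 × 40^0.65 ≈ 68.85 kt.
Difference ≈ 148.17 − 68.85 = 79.32 → 79 kt.

79 kt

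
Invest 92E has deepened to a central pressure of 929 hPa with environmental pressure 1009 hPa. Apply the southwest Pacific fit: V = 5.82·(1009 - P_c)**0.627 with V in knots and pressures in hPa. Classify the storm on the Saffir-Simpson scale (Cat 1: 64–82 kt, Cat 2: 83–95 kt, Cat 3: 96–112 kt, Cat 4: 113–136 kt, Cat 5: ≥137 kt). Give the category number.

2

ΔP = 1009 − 929 = 80 hPa.
V ≈ 5.82 × 80^0.627 = 5.82 × 15.60 ≈ 91 kt.
91 kt falls in the Category 2 band.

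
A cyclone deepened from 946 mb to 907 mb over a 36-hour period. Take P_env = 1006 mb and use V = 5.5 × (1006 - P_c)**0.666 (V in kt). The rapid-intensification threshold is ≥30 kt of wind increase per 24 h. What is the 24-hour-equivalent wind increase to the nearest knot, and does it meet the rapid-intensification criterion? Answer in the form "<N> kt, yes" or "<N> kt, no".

22 kt, no

V₁: ΔP = 60, V ≈ 5.5 × 60^0.666 ≈ 84.06 kt.
V₂: ΔP = 99, V ≈ 5.5 × 99^0.666 ≈ 117.34 kt.
ΔV over 36 h = 33.28 kt → 24 h equivalent = 33.28 × 24/36 ≈ 22.19 kt.
22 kt < 30 kt ⇒ not rapid intensification.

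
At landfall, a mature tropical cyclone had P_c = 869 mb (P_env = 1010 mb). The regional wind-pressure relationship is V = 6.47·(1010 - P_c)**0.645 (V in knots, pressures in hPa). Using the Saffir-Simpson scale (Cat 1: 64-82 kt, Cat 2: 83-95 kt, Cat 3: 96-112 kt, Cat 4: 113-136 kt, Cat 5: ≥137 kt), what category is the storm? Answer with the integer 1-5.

ΔP = 1010 − 869 = 141 mb.
V ≈ 6.47 × 141^0.645 = 6.47 × 24.34 ≈ 157 kt.
157 kt falls in the Category 5 band.

5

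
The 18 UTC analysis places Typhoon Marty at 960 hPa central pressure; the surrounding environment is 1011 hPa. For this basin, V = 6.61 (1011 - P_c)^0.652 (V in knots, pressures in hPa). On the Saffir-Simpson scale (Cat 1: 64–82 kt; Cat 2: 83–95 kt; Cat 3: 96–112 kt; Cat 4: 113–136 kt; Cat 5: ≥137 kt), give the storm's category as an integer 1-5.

ΔP = 1011 − 960 = 51 hPa.
V ≈ 6.61 × 51^0.652 = 6.61 × 12.98 ≈ 86 kt.
86 kt falls in the Category 2 band.

2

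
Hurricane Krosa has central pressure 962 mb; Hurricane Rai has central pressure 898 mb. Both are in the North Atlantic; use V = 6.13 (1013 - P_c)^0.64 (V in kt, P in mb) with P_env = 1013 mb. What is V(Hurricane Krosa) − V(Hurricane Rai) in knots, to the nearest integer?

Hurricane Krosa: ΔP = 51; V ≈ 6.13 × 51^0.64 ≈ 75.91 kt.
Hurricane Rai: ΔP = 115; V ≈ 6.13 × 115^0.64 ≈ 127.73 kt.
Difference ≈ 75.91 − 127.73 = -51.82 → -52 kt.

-52 kt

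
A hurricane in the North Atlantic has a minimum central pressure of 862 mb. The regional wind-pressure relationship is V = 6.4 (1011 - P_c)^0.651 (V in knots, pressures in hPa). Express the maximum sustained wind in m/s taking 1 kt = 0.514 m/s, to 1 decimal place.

85.5 m/s

ΔP = 1011 − 862 = 149 mb.
V ≈ 6.4 × 149^0.651 = 6.4 × 25.986 ≈ 166.312 kt.
166.312 × 0.514 ≈ 85.48 m/s → 85.5 m/s.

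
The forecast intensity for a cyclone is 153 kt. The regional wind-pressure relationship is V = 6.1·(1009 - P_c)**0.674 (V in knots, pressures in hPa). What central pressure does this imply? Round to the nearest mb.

890 mb

ΔP = (V / 6.1)^(1/0.674) = (153/6.1)^1.484.
153/6.1 = 25.082; 25.082^1.484 ≈ 119.18 mb.
P_c = 1009 − 119.18 = 889.82 ≈ 890 mb.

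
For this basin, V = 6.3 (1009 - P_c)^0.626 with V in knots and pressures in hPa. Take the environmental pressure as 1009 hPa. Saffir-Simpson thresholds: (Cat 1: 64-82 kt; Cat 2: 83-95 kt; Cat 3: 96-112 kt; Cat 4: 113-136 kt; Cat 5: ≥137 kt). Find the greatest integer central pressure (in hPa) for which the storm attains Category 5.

Category 5 begins at V = 137 kt.
Required ΔP = (137/6.3)^(1/0.626) = 21.746^1.597 ≈ 136.90 hPa.
P_c ≤ 1009 − 136.90 = 872.10, so the highest integer P_c is 872 hPa.

872 hPa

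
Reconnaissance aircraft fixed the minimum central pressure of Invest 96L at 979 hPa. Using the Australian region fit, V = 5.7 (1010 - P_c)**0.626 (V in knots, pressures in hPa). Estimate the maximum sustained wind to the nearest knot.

49 kt

ΔP = 1010 − 979 = 31 hPa.
31^0.626 ≈ 8.582.
V ≈ 5.7 × 8.582 ≈ 48.9 kt.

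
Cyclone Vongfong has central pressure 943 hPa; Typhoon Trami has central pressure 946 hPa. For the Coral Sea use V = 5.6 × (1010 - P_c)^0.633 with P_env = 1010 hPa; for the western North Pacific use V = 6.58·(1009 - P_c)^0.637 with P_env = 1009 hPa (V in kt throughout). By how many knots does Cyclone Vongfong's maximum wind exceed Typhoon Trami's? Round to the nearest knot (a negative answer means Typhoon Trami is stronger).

-12 kt

Cyclone Vongfong: ΔP = 67; V ≈ 5.6 × 67^0.633 ≈ 80.19 kt.
Typhoon Trami: ΔP = 63; V ≈ 6.58 × 63^0.637 ≈ 92.13 kt.
Difference ≈ 80.19 − 92.13 = -11.94 → -12 kt.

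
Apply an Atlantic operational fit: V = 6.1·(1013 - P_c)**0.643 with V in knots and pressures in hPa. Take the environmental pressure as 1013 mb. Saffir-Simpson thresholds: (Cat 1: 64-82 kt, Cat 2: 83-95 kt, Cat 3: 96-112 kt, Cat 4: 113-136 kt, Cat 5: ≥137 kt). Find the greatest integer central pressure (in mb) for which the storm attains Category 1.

Category 1 begins at V = 64 kt.
Required ΔP = (64/6.1)^(1/0.643) = 10.492^1.555 ≈ 38.69 mb.
P_c ≤ 1013 − 38.69 = 974.31, so the highest integer P_c is 974 mb.

974 mb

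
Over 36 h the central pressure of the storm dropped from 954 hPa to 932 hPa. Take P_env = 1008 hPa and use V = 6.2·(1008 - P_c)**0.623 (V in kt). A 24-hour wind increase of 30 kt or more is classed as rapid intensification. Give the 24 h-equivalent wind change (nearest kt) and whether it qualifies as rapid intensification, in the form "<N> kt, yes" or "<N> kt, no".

V₁: ΔP = 54, V ≈ 6.2 × 54^0.623 ≈ 74.42 kt.
V₂: ΔP = 76, V ≈ 6.2 × 76^0.623 ≈ 92.07 kt.
ΔV over 36 h = 17.65 kt → 24 h equivalent = 17.65 × 24/36 ≈ 11.77 kt.
12 kt < 30 kt ⇒ not rapid intensification.

12 kt, no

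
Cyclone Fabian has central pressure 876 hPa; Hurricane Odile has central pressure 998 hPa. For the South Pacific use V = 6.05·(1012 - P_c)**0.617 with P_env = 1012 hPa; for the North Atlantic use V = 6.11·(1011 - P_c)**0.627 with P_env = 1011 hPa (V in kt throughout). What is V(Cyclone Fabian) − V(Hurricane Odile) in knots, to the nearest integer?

Cyclone Fabian: ΔP = 136; V ≈ 6.05 × 136^0.617 ≈ 125.36 kt.
Hurricane Odile: ΔP = 13; V ≈ 6.11 × 13^0.627 ≈ 30.51 kt.
Difference ≈ 125.36 − 30.51 = 94.85 → 95 kt.

95 kt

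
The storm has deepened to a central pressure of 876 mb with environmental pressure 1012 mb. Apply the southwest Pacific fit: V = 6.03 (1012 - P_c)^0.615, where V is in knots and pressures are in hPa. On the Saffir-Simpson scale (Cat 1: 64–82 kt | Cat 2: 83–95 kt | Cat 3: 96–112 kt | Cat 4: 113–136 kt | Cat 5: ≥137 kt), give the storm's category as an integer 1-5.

ΔP = 1012 − 876 = 136 mb.
V ≈ 6.03 × 136^0.615 = 6.03 × 20.52 ≈ 124 kt.
124 kt falls in the Category 4 band.

4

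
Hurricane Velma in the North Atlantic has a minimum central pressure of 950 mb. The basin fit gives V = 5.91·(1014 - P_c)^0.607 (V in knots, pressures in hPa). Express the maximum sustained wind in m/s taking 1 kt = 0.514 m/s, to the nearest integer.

38 m/s

ΔP = 1014 − 950 = 64 mb.
V ≈ 5.91 × 64^0.607 = 5.91 × 12.484 ≈ 73.780 kt.
73.780 × 0.514 ≈ 37.92 m/s → 38 m/s.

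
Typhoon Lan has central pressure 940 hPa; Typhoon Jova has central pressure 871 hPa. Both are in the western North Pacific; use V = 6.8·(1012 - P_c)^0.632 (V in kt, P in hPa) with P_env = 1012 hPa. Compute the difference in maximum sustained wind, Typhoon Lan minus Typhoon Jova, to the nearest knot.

Typhoon Lan: ΔP = 72; V ≈ 6.8 × 72^0.632 ≈ 101.47 kt.
Typhoon Jova: ΔP = 141; V ≈ 6.8 × 141^0.632 ≈ 155.17 kt.
Difference ≈ 101.47 − 155.17 = -53.70 → -54 kt.

-54 kt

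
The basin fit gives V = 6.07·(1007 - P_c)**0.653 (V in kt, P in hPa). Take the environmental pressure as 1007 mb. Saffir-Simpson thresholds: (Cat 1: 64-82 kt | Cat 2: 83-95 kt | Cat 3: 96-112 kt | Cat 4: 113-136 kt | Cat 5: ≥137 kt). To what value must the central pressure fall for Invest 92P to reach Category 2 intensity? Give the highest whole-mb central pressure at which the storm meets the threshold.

Category 2 begins at V = 83 kt.
Required ΔP = (83/6.07)^(1/0.653) = 13.674^1.531 ≈ 54.89 mb.
P_c ≤ 1007 − 54.89 = 952.11, so the highest integer P_c is 952 mb.

952 mb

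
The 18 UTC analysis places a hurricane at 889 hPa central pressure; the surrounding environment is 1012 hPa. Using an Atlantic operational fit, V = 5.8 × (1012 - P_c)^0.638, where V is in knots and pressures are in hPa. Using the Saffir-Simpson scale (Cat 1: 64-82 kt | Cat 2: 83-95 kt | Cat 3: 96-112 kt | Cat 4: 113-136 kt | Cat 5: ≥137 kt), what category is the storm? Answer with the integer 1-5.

4

ΔP = 1012 − 889 = 123 hPa.
V ≈ 5.8 × 123^0.638 = 5.8 × 21.55 ≈ 125 kt.
125 kt falls in the Category 4 band.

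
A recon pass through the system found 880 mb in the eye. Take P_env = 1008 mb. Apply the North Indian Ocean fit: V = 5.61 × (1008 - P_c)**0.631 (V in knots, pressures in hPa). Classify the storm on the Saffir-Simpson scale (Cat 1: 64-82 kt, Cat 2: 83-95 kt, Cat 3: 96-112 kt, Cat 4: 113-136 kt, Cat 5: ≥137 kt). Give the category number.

4

ΔP = 1008 − 880 = 128 mb.
V ≈ 5.61 × 128^0.631 = 5.61 × 21.36 ≈ 120 kt.
120 kt falls in the Category 4 band.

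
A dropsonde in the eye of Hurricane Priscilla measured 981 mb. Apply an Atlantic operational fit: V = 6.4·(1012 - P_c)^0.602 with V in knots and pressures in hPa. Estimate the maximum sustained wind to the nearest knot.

ΔP = 1012 − 981 = 31 mb.
31^0.602 ≈ 7.903.
V ≈ 6.4 × 7.903 ≈ 50.6 kt.

51 kt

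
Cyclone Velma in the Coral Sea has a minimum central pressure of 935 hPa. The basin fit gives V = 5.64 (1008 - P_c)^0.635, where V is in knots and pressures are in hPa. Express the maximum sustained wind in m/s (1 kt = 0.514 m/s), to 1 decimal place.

44.2 m/s

ΔP = 1008 − 935 = 73 hPa.
V ≈ 5.64 × 73^0.635 = 5.64 × 15.248 ≈ 85.998 kt.
85.998 × 0.514 ≈ 44.20 m/s → 44.2 m/s.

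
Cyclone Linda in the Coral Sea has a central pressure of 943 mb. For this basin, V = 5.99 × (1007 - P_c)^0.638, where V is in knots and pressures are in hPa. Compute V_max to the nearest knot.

ΔP = 1007 − 943 = 64 mb.
64^0.638 ≈ 14.202.
V ≈ 5.99 × 14.202 ≈ 85.1 kt.

85 kt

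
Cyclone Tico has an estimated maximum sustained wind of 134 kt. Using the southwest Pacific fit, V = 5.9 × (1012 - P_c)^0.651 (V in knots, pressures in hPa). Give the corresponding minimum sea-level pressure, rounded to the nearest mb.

891 mb

ΔP = (V / 5.9)^(1/0.651) = (134/5.9)^1.536.
134/5.9 = 22.712; 22.712^1.536 ≈ 121.15 mb.
P_c = 1012 − 121.15 = 890.85 ≈ 891 mb.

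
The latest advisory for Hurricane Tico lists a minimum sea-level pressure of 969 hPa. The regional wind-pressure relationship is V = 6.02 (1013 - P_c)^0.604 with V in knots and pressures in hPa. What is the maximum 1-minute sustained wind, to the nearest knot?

59 kt

ΔP = 1013 − 969 = 44 hPa.
44^0.604 ≈ 9.832.
V ≈ 6.02 × 9.832 ≈ 59.2 kt.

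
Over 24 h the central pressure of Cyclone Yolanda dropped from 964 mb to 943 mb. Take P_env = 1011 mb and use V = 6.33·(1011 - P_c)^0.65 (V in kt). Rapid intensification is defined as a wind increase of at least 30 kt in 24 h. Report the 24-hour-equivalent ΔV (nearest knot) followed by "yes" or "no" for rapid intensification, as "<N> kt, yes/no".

V₁: ΔP = 47, V ≈ 6.33 × 47^0.65 ≈ 77.32 kt.
V₂: ΔP = 68, V ≈ 6.33 × 68^0.65 ≈ 98.30 kt.
ΔV over 24 h = 20.98 kt → 24 h equivalent = 20.98 × 24/24 ≈ 20.98 kt.
21 kt < 30 kt ⇒ not rapid intensification.

21 kt, no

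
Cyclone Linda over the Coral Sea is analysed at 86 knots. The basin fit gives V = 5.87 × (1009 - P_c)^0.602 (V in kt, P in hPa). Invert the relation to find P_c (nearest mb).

ΔP = (V / 5.87)^(1/0.602) = (86/5.87)^1.661.
86/5.87 = 14.651; 14.651^1.661 ≈ 86.43 mb.
P_c = 1009 − 86.43 = 922.57 ≈ 923 mb.

923 mb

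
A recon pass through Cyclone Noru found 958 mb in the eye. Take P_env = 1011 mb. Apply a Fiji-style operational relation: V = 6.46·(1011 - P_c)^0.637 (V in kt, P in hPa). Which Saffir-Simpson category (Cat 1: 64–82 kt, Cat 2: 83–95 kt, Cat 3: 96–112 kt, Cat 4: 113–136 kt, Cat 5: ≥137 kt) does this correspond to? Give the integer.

1

ΔP = 1011 − 958 = 53 mb.
V ≈ 6.46 × 53^0.637 = 6.46 × 12.54 ≈ 81 kt.
81 kt falls in the Category 1 band.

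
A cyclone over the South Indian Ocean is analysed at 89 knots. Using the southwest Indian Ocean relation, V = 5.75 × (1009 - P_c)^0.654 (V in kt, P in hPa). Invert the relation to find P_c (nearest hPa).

943 hPa

ΔP = (V / 5.75)^(1/0.654) = (89/5.75)^1.529.
89/5.75 = 15.478; 15.478^1.529 ≈ 65.94 hPa.
P_c = 1009 − 65.94 = 943.06 ≈ 943 hPa.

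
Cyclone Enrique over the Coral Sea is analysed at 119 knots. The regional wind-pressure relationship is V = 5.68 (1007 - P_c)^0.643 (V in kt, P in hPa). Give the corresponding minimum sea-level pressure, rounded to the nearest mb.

ΔP = (V / 5.68)^(1/0.643) = (119/5.68)^1.555.
119/5.68 = 20.951; 20.951^1.555 ≈ 113.43 mb.
P_c = 1007 − 113.43 = 893.57 ≈ 894 mb.

894 mb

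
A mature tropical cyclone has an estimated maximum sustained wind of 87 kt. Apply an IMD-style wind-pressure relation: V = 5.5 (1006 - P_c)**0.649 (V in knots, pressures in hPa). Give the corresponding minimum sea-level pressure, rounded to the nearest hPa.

ΔP = (V / 5.5)^(1/0.649) = (87/5.5)^1.541.
87/5.5 = 15.818; 15.818^1.541 ≈ 70.42 hPa.
P_c = 1006 − 70.42 = 935.58 ≈ 936 hPa.

936 hPa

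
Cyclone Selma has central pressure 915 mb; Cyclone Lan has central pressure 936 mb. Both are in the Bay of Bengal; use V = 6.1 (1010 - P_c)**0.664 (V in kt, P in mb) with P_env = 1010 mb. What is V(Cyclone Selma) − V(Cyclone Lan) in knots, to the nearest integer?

19 kt

Cyclone Selma: ΔP = 95; V ≈ 6.1 × 95^0.664 ≈ 125.47 kt.
Cyclone Lan: ΔP = 74; V ≈ 6.1 × 74^0.664 ≈ 106.29 kt.
Difference ≈ 125.47 − 106.29 = 19.18 → 19 kt.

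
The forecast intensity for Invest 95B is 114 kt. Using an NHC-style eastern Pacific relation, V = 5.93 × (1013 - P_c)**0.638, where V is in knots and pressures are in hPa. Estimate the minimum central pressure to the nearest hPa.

910 hPa

ΔP = (V / 5.93)^(1/0.638) = (114/5.93)^1.567.
114/5.93 = 19.224; 19.224^1.567 ≈ 102.87 hPa.
P_c = 1013 − 102.87 = 910.13 ≈ 910 hPa.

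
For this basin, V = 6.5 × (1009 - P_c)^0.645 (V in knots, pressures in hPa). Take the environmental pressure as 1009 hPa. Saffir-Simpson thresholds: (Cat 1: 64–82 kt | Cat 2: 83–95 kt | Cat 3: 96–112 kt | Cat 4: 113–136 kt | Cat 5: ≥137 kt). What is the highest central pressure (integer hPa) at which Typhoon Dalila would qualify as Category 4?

Category 4 begins at V = 113 kt.
Required ΔP = (113/6.5)^(1/0.645) = 17.385^1.550 ≈ 83.70 hPa.
P_c ≤ 1009 − 83.70 = 925.30, so the highest integer P_c is 925 hPa.

925 hPa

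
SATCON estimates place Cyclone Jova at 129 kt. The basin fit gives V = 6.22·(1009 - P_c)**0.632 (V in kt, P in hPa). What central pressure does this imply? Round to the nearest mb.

ΔP = (V / 6.22)^(1/0.632) = (129/6.22)^1.582.
129/6.22 = 20.740; 20.740^1.582 ≈ 121.21 mb.
P_c = 1009 − 121.21 = 887.79 ≈ 888 mb.

888 mb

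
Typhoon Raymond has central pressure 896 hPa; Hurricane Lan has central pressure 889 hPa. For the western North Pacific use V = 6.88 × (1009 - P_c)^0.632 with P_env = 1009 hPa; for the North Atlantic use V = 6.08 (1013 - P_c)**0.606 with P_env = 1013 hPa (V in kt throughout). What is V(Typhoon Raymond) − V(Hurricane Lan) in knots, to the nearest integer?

Typhoon Raymond: ΔP = 113; V ≈ 6.88 × 113^0.632 ≈ 136.50 kt.
Hurricane Lan: ΔP = 124; V ≈ 6.08 × 124^0.606 ≈ 112.85 kt.
Difference ≈ 136.50 − 112.85 = 23.65 → 24 kt.

24 kt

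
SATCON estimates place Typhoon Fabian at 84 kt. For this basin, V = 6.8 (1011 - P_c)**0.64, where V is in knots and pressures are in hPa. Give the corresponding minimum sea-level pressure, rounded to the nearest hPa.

ΔP = (V / 6.8)^(1/0.64) = (84/6.8)^1.562.
84/6.8 = 12.353; 12.353^1.562 ≈ 50.80 hPa.
P_c = 1011 − 50.80 = 960.20 ≈ 960 hPa.

960 hPa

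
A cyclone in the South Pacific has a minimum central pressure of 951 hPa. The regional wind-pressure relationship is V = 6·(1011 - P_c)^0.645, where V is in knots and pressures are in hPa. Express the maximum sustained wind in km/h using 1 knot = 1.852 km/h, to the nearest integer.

ΔP = 1011 − 951 = 60 hPa.
V ≈ 6 × 60^0.645 = 6 × 14.025 ≈ 84.151 kt.
84.151 × 1.852 ≈ 155.85 km/h → 156 km/h.

156 km/h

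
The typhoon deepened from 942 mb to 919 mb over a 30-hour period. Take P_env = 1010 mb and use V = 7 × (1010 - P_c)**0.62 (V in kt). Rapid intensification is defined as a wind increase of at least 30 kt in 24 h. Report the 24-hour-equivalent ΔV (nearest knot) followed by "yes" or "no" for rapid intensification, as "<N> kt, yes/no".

V₁: ΔP = 68, V ≈ 7 × 68^0.62 ≈ 95.78 kt.
V₂: ΔP = 91, V ≈ 7 × 91^0.62 ≈ 114.74 kt.
ΔV over 30 h = 18.96 kt → 24 h equivalent = 18.96 × 24/30 ≈ 15.17 kt.
15 kt < 30 kt ⇒ not rapid intensification.

15 kt, no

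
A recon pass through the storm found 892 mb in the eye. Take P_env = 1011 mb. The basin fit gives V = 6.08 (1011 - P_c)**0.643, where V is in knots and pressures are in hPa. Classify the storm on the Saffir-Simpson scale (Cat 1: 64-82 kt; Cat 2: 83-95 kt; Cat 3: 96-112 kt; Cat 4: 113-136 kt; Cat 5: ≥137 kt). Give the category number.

ΔP = 1011 − 892 = 119 mb.
V ≈ 6.08 × 119^0.643 = 6.08 × 21.61 ≈ 131 kt.
131 kt falls in the Category 4 band.

4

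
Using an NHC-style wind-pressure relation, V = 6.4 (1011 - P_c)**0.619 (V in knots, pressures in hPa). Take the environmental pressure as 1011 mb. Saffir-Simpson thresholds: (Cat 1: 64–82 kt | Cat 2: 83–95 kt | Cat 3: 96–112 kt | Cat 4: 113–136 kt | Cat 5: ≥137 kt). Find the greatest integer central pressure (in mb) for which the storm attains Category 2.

948 mb

Category 2 begins at V = 83 kt.
Required ΔP = (83/6.4)^(1/0.619) = 12.969^1.616 ≈ 62.79 mb.
P_c ≤ 1011 − 62.79 = 948.21, so the highest integer P_c is 948 mb.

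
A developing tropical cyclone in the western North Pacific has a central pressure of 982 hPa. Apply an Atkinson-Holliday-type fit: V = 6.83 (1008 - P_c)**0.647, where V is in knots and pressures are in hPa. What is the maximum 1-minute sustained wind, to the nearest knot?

ΔP = 1008 − 982 = 26 hPa.
26^0.647 ≈ 8.232.
V ≈ 6.83 × 8.232 ≈ 56.2 kt.

56 kt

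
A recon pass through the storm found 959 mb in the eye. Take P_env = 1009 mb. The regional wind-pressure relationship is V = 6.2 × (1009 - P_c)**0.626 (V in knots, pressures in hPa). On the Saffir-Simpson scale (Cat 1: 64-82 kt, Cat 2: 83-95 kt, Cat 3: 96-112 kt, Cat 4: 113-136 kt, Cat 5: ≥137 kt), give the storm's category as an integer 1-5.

ΔP = 1009 − 959 = 50 mb.
V ≈ 6.2 × 50^0.626 = 6.2 × 11.58 ≈ 72 kt.
72 kt falls in the Category 1 band.

1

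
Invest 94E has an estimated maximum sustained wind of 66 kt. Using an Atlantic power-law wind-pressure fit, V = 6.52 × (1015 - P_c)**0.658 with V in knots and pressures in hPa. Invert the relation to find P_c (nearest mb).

981 mb

ΔP = (V / 6.52)^(1/0.658) = (66/6.52)^1.520.
66/6.52 = 10.123; 10.123^1.520 ≈ 33.71 mb.
P_c = 1015 − 33.71 = 981.29 ≈ 981 mb.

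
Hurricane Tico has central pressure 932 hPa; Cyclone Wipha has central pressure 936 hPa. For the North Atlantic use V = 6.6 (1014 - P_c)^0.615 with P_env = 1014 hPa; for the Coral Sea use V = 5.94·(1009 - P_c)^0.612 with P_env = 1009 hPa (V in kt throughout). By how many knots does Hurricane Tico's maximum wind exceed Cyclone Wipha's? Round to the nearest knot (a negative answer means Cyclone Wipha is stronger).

17 kt

Hurricane Tico: ΔP = 82; V ≈ 6.6 × 82^0.615 ≈ 99.21 kt.
Cyclone Wipha: ΔP = 73; V ≈ 5.94 × 73^0.612 ≈ 82.06 kt.
Difference ≈ 99.21 − 82.06 = 17.15 → 17 kt.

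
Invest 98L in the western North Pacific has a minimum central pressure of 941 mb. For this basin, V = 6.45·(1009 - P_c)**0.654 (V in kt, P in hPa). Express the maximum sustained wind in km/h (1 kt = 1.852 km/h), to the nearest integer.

189 km/h

ΔP = 1009 − 941 = 68 mb.
V ≈ 6.45 × 68^0.654 = 6.45 × 15.793 ≈ 101.864 kt.
101.864 × 1.852 ≈ 188.65 km/h → 189 km/h.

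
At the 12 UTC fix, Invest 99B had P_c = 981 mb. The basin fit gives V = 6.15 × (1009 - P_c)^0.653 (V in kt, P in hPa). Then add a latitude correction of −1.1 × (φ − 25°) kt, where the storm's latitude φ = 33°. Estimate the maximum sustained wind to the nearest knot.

ΔP = 1009 − 981 = 28 mb.
28^0.653 ≈ 8.810.
V ≈ 6.15 × 8.810 ≈ 54.2 kt.
Latitude correction: −1.1 × (33 − 25) = -8.8 kt.
Corrected V ≈ 45.4 kt → 45 kt.

45 kt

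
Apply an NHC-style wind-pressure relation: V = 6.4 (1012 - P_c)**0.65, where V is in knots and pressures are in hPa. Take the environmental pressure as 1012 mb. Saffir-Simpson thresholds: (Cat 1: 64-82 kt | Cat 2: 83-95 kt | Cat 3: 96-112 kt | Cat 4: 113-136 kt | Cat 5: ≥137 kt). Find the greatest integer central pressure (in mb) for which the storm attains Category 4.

929 mb

Category 4 begins at V = 113 kt.
Required ΔP = (113/6.4)^(1/0.65) = 17.656^1.538 ≈ 82.85 mb.
P_c ≤ 1012 − 82.85 = 929.15, so the highest integer P_c is 929 mb.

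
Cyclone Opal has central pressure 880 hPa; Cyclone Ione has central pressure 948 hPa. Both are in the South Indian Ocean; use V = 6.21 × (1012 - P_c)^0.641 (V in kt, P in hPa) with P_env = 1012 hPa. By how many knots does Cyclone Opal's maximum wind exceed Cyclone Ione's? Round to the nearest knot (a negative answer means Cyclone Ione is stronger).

53 kt

Cyclone Opal: ΔP = 132; V ≈ 6.21 × 132^0.641 ≈ 142.03 kt.
Cyclone Ione: ΔP = 64; V ≈ 6.21 × 64^0.641 ≈ 89.30 kt.
Difference ≈ 142.03 − 89.30 = 52.73 → 53 kt.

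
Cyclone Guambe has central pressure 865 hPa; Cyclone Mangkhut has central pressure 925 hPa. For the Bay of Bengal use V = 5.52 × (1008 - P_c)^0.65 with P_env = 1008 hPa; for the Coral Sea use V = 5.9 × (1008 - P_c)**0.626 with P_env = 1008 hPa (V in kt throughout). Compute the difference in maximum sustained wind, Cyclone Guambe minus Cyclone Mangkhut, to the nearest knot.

45 kt

Cyclone Guambe: ΔP = 143; V ≈ 5.52 × 143^0.65 ≈ 138.97 kt.
Cyclone Mangkhut: ΔP = 83; V ≈ 5.9 × 83^0.626 ≈ 93.80 kt.
Difference ≈ 138.97 − 93.80 = 45.17 → 45 kt.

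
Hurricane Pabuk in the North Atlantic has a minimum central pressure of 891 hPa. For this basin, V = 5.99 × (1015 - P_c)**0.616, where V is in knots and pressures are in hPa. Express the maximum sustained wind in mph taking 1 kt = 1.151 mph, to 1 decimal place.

ΔP = 1015 − 891 = 124 hPa.
V ≈ 5.99 × 124^0.616 = 5.99 × 19.478 ≈ 116.674 kt.
116.674 × 1.151 ≈ 134.29 mph → 134.3 mph.

134.3 mph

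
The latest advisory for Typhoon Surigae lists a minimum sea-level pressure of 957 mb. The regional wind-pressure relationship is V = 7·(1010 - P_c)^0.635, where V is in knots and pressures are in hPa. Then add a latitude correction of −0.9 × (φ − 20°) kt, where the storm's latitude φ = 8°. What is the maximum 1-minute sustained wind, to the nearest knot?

ΔP = 1010 − 957 = 53 mb.
53^0.635 ≈ 12.443.
V ≈ 7 × 12.443 ≈ 87.1 kt.
Latitude correction: −0.9 × (8 − 20) = 10.8 kt.
Corrected V ≈ 97.9 kt → 98 kt.

98 kt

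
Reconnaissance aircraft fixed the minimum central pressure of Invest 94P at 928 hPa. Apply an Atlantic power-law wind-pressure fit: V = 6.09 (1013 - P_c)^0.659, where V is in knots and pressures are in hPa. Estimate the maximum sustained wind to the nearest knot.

114 kt

ΔP = 1013 − 928 = 85 hPa.
85^0.659 ≈ 18.685.
V ≈ 6.09 × 18.685 ≈ 113.8 kt.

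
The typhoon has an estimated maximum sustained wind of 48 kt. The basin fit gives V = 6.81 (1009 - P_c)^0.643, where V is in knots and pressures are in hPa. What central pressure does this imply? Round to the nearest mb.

ΔP = (V / 6.81)^(1/0.643) = (48/6.81)^1.555.
48/6.81 = 7.048; 7.048^1.555 ≈ 20.84 mb.
P_c = 1009 − 20.84 = 988.16 ≈ 988 mb.

988 mb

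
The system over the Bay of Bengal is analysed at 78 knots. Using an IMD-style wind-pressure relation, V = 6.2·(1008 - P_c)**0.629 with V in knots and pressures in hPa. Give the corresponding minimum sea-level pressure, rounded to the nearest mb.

ΔP = (V / 6.2)^(1/0.629) = (78/6.2)^1.590.
78/6.2 = 12.581; 12.581^1.590 ≈ 56.02 mb.
P_c = 1008 − 56.02 = 951.98 ≈ 952 mb.

952 mb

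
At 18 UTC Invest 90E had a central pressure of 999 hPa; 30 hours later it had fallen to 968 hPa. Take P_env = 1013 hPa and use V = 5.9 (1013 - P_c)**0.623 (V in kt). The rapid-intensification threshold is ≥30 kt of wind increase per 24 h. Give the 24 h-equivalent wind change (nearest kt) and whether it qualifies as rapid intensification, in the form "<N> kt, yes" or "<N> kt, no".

V₁: ΔP = 14, V ≈ 5.9 × 14^0.623 ≈ 30.54 kt.
V₂: ΔP = 45, V ≈ 5.9 × 45^0.623 ≈ 63.21 kt.
ΔV over 30 h = 32.67 kt → 24 h equivalent = 32.67 × 24/30 ≈ 26.14 kt.
26 kt < 30 kt ⇒ not rapid intensification.

26 kt, no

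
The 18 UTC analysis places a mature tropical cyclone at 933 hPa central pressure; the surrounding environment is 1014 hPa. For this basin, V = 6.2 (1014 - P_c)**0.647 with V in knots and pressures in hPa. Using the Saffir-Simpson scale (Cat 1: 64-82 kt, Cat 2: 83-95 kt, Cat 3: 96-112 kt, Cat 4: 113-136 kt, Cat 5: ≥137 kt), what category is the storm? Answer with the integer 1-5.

3

ΔP = 1014 − 933 = 81 hPa.
V ≈ 6.2 × 81^0.647 = 6.2 × 17.17 ≈ 106 kt.
106 kt falls in the Category 3 band.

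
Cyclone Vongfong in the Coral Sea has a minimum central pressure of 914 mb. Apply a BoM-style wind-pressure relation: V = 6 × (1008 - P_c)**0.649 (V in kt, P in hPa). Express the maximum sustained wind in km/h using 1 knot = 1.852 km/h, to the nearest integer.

ΔP = 1008 − 914 = 94 mb.
V ≈ 6 × 94^0.649 = 6 × 19.079 ≈ 114.475 kt.
114.475 × 1.852 ≈ 212.01 km/h → 212 km/h.

212 km/h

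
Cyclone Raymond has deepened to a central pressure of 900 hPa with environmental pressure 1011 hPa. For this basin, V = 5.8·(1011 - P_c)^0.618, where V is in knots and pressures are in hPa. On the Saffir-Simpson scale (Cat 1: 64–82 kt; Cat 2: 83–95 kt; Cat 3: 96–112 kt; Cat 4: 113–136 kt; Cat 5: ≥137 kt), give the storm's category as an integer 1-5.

3

ΔP = 1011 − 900 = 111 hPa.
V ≈ 5.8 × 111^0.618 = 5.8 × 18.37 ≈ 107 kt.
107 kt falls in the Category 3 band.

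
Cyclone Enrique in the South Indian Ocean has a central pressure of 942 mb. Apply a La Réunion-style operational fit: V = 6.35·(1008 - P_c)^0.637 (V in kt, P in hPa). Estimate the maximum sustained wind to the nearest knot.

ΔP = 1008 − 942 = 66 mb.
66^0.637 ≈ 14.423.
V ≈ 6.35 × 14.423 ≈ 91.6 kt.

92 kt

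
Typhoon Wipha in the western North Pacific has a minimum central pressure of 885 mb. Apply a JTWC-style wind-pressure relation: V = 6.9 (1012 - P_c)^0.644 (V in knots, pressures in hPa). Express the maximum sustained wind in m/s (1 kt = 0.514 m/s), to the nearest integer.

ΔP = 1012 − 885 = 127 mb.
V ≈ 6.9 × 127^0.644 = 6.9 × 22.639 ≈ 156.206 kt.
156.206 × 0.514 ≈ 80.29 m/s → 80 m/s.

80 m/s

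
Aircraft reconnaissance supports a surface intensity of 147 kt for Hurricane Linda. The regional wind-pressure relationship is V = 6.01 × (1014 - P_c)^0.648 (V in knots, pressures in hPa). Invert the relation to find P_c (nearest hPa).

ΔP = (V / 6.01)^(1/0.648) = (147/6.01)^1.543.
147/6.01 = 24.459; 24.459^1.543 ≈ 138.89 hPa.
P_c = 1014 − 138.89 = 875.11 ≈ 875 hPa.

875 hPa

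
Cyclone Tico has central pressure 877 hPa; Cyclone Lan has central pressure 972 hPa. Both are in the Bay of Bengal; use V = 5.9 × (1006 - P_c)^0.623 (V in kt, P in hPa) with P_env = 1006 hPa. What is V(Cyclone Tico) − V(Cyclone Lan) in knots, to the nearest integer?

Cyclone Tico: ΔP = 129; V ≈ 5.9 × 129^0.623 ≈ 121.83 kt.
Cyclone Lan: ΔP = 34; V ≈ 5.9 × 34^0.623 ≈ 53.08 kt.
Difference ≈ 121.83 − 53.08 = 68.75 → 69 kt.

69 kt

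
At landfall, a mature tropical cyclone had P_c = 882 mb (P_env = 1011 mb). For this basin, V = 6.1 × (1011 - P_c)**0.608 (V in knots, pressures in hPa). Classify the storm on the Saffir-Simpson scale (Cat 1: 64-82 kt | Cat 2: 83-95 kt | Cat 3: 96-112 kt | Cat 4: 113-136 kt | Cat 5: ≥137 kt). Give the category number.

ΔP = 1011 − 882 = 129 mb.
V ≈ 6.1 × 129^0.608 = 6.1 × 19.20 ≈ 117 kt.
117 kt falls in the Category 4 band.

4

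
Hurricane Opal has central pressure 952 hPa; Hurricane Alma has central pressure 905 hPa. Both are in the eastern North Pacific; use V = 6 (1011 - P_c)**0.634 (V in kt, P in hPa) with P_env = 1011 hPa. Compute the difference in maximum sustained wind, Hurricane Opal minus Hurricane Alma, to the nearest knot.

Hurricane Opal: ΔP = 59; V ≈ 6 × 59^0.634 ≈ 79.59 kt.
Hurricane Alma: ΔP = 106; V ≈ 6 × 106^0.634 ≈ 115.40 kt.
Difference ≈ 79.59 − 115.40 = -35.81 → -36 kt.

-36 kt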